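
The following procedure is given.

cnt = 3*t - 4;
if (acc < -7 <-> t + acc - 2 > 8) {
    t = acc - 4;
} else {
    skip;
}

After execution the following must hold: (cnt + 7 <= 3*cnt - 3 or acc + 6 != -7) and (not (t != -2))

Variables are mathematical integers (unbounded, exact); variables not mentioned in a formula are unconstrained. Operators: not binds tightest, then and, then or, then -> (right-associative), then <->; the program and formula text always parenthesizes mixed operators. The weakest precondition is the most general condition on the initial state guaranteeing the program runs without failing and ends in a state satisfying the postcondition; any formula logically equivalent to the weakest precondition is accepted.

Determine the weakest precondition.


Working backward. After the program, the postcondition (cnt + 7 <= 3*cnt - 3 or acc + 6 != -7) and (not (t != -2)) must hold; in canonical form it is (2*cnt >= 10 or acc != -13) and (not (t != -2)).
Then branch requires (2*cnt >= 10 or acc != -13) and (not (acc != 2)); else branch requires (2*cnt >= 10 or acc != -13) and (not (t != -2)).
Before the if: ((acc < -7 <-> acc + t > 10) -> ((2*cnt >= 10 or acc != -13) and (not (acc != 2)))) and ((not (acc < -7 <-> acc + t > 10)) -> ((2*cnt >= 10 or acc != -13) and (not (t != -2))))
Before cnt := 3*t - 4: ((acc < -7 <-> acc + t > 10) -> ((6*t >= 18 or acc != -13) and (not (acc != 2)))) and ((not (acc < -7 <-> acc + t > 10)) -> ((6*t >= 18 or acc != -13) and (not (t != -2))))
Answer: WP = ((acc < -7 <-> acc + t > 10) -> ((6*t >= 18 or acc != -13) and (not (acc != 2)))) and ((not (acc < -7 <-> acc + t > 10)) -> ((6*t >= 18 or acc != -13) and (not (t != -2))))


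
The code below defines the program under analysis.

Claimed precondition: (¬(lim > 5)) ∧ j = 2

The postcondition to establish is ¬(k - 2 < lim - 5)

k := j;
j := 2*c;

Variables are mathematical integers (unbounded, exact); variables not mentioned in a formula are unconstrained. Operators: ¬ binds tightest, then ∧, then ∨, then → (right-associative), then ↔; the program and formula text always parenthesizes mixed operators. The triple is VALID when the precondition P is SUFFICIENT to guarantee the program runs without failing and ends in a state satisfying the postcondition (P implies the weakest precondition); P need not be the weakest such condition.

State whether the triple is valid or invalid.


Working backward. After the program, the postcondition ¬(k - 2 < lim - 5) must hold; in canonical form it is ¬(k < lim - 3).
Before j := 2*c: ¬(k < lim - 3)
Before k := j: ¬(j < lim - 3)
The weakest precondition is ¬(j < lim - 3).
Check whether (¬(lim > 5)) ∧ j = 2 implies it.
Every state satisfying the precondition satisfies the weakest precondition: the implication holds.
Answer: valid


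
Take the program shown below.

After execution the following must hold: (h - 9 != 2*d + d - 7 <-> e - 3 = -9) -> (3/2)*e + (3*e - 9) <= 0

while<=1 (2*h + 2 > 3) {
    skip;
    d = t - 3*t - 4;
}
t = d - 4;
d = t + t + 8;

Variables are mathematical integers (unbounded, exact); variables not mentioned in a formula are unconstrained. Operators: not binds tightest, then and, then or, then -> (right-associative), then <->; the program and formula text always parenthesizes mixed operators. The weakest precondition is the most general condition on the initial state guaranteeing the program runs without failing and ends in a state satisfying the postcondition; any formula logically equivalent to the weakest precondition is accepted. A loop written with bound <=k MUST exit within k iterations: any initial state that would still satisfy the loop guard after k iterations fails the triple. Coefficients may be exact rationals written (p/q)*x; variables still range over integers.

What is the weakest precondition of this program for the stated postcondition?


Working backward. After the program, the postcondition (h - 9 != 2*d + d - 7 <-> e - 3 = -9) -> (3/2)*e + (3*e - 9) <= 0 must hold; in canonical form it is (h != 3*d + 2 <-> e = -6) -> (9/2)*e <= 9.
Before d := t + t + 8: (h != 6*t + 26 <-> e = -6) -> (9/2)*e <= 9
Before t := d - 4: (h != 6*d + 2 <-> e = -6) -> (9/2)*e <= 9
Before the loop (bound <=1), unroll the exhaustion recursion (WP_0 = exit-now case; WP_j = one more guarded iteration, up to j = 1):
  WP_0: (not (2*h > 1)) and ((h != 6*d + 2 <-> e = -6) -> (9/2)*e <= 9)
  WP_1: (2*h > 1 -> ((not (2*h > 1)) and ((h + 12*t != -22 <-> e = -6) -> (9/2)*e <= 9))) and ((not (2*h > 1)) -> ((h != 6*d + 2 <-> e = -6) -> (9/2)*e <= 9))
So before the loop: (2*h > 1 -> ((not (2*h > 1)) and ((h + 12*t != -22 <-> e = -6) -> (9/2)*e <= 9))) and ((not (2*h > 1)) -> ((h != 6*d + 2 <-> e = -6) -> (9/2)*e <= 9))
Answer: WP = (2*h > 1 -> ((not (2*h > 1)) and ((h + 12*t != -22 <-> e = -6) -> (9/2)*e <= 9))) and ((not (2*h > 1)) -> ((h != 6*d + 2 <-> e = -6) -> (9/2)*e <= 9))


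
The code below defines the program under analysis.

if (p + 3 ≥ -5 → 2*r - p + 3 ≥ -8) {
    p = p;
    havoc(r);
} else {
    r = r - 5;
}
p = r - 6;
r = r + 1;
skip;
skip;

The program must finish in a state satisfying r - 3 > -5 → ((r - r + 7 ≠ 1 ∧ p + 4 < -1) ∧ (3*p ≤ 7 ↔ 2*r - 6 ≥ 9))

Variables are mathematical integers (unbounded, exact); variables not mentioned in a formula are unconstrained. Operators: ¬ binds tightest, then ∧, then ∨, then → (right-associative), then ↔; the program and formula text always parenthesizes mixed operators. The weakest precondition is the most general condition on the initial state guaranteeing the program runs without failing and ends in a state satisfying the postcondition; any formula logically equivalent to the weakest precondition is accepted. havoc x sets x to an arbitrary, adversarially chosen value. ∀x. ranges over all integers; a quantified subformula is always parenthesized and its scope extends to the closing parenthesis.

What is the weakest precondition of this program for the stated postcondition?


Working backward. After the program, the postcondition r - 3 > -5 → ((r - r + 7 ≠ 1 ∧ p + 4 < -1) ∧ (3*p ≤ 7 ↔ 2*r - 6 ≥ 9)) must hold; in canonical form it is r > -2 → (p < -5 ∧ (3*p ≤ 7 ↔ 2*r ≥ 15)).
Before skip: r > -2 → (p < -5 ∧ (3*p ≤ 7 ↔ 2*r ≥ 15))
Before skip: r > -2 → (p < -5 ∧ (3*p ≤ 7 ↔ 2*r ≥ 15))
Before r := r + 1: r > -3 → (p < -5 ∧ (3*p ≤ 7 ↔ 2*r ≥ 13))
Before p := r - 6: r > -3 → (r < 1 ∧ (3*r ≤ 25 ↔ 2*r ≥ 13))
Then branch requires ∀r_1. (r_1 > -3 → (r_1 < 1 ∧ (3*r_1 ≤ 25 ↔ 2*r_1 ≥ 13))); else branch requires r > 2 → (r < 6 ∧ (3*r ≤ 40 ↔ 2*r ≥ 23)).
Before the if: ((p ≥ -8 → 2*r ≥ p - 11) → (∀r_1. (r_1 > -3 → (r_1 < 1 ∧ (3*r_1 ≤ 25 ↔ 2*r_1 ≥ 13))))) ∧ ((¬(p ≥ -8 → 2*r ≥ p - 11)) → (r > 2 → (r < 6 ∧ (3*r ≤ 40 ↔ 2*r ≥ 23))))
Answer: WP = ((p ≥ -8 → 2*r ≥ p - 11) → (∀r_1. (r_1 > -3 → (r_1 < 1 ∧ (3*r_1 ≤ 25 ↔ 2*r_1 ≥ 13))))) ∧ ((¬(p ≥ -8 → 2*r ≥ p - 11)) → (r > 2 → (r < 6 ∧ (3*r ≤ 40 ↔ 2*r ≥ 23))))


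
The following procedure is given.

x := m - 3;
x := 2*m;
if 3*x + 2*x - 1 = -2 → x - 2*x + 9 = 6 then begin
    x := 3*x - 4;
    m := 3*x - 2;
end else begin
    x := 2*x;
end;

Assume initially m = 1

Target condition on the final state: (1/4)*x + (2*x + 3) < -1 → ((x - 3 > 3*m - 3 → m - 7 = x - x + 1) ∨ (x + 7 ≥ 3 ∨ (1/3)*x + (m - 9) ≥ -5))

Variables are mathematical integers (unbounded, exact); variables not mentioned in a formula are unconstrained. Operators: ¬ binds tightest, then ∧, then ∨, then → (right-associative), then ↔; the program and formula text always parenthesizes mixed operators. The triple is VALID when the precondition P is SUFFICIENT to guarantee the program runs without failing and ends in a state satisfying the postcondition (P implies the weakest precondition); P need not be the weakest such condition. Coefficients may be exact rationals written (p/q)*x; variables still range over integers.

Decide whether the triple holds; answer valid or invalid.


Working backward. After the program, the postcondition (1/4)*x + (2*x + 3) < -1 → ((x - 3 > 3*m - 3 → m - 7 = x - x + 1) ∨ (x + 7 ≥ 3 ∨ (1/3)*x + (m - 9) ≥ -5)) must hold; in canonical form it is (9/4)*x < -4 → ((x > 3*m → m = 8) ∨ x ≥ -4 ∨ m + (1/3)*x ≥ 4).
Then branch requires (27/4)*x < 5 → ((24*x < 38 → 9*x = 22) ∨ 3*x ≥ 0 ∨ 10*x ≥ 58/3); else branch requires (9/2)*x < -4 → ((2*x > 3*m → m = 8) ∨ 2*x ≥ -4 ∨ m + (2/3)*x ≥ 4).
Before the if: ((5*x = -1 → x = 3) → ((27/4)*x < 5 → ((24*x < 38 → 9*x = 22) ∨ 3*x ≥ 0 ∨ 10*x ≥ 58/3))) ∧ ((¬(5*x = -1 → x = 3)) → ((9/2)*x < -4 → ((2*x > 3*m → m = 8) ∨ 2*x ≥ -4 ∨ m + (2/3)*x ≥ 4)))
Before x := 2*m: ((10*m = -1 → 2*m = 3) → ((27/2)*m < 5 → ((48*m < 38 → 18*m = 22) ∨ 6*m ≥ 0 ∨ 20*m ≥ 58/3))) ∧ ((¬(10*m = -1 → 2*m = 3)) → (9*m < -4 → ((m > 0 → m = 8) ∨ 4*m ≥ -4 ∨ (7/3)*m ≥ 4)))
Before x := m - 3: ((10*m = -1 → 2*m = 3) → ((27/2)*m < 5 → ((48*m < 38 → 18*m = 22) ∨ 6*m ≥ 0 ∨ 20*m ≥ 58/3))) ∧ ((¬(10*m = -1 → 2*m = 3)) → (9*m < -4 → ((m > 0 → m = 8) ∨ 4*m ≥ -4 ∨ (7/3)*m ≥ 4)))
The weakest precondition is ((10*m = -1 → 2*m = 3) → ((27/2)*m < 5 → ((48*m < 38 → 18*m = 22) ∨ 6*m ≥ 0 ∨ 20*m ≥ 58/3))) ∧ ((¬(10*m = -1 → 2*m = 3)) → (9*m < -4 → ((m > 0 → m = 8) ∨ 4*m ≥ -4 ∨ (7/3)*m ≥ 4))).
Check whether m = 1 implies it.
Every state satisfying the precondition satisfies the weakest precondition: the implication holds.
Answer: valid


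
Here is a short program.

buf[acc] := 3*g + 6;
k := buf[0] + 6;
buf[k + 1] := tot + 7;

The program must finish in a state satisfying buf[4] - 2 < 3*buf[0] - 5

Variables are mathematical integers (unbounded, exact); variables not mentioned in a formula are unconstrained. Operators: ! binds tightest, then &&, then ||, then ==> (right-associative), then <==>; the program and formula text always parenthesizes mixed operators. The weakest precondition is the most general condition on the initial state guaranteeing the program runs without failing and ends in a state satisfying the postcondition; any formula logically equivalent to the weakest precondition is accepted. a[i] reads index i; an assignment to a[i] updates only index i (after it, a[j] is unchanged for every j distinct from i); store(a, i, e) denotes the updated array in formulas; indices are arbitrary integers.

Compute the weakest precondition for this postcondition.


Working backward. After the program, the postcondition buf[4] - 2 < 3*buf[0] - 5 must hold; in canonical form it is buf[4] < 3*buf[0] - 3.
Before buf[k + 1] := tot + 7: store(buf, k + 1, tot + 7)[4] < 3*store(buf, k + 1, tot + 7)[0] - 3
Before k := buf[0] + 6: store(buf, buf[0] + 7, tot + 7)[4] < 3*store(buf, buf[0] + 7, tot + 7)[0] - 3
Before buf[acc] := 3*g + 6: store(store(buf, acc, 3*g + 6), store(buf, acc, 3*g + 6)[0] + 7, tot + 7)[4] < 3*store(store(buf, acc, 3*g + 6), store(buf, acc, 3*g + 6)[0] + 7, tot + 7)[0] - 3
Answer: WP = store(store(buf, acc, 3*g + 6), store(buf, acc, 3*g + 6)[0] + 7, tot + 7)[4] < 3*store(store(buf, acc, 3*g + 6), store(buf, acc, 3*g + 6)[0] + 7, tot + 7)[0] - 3


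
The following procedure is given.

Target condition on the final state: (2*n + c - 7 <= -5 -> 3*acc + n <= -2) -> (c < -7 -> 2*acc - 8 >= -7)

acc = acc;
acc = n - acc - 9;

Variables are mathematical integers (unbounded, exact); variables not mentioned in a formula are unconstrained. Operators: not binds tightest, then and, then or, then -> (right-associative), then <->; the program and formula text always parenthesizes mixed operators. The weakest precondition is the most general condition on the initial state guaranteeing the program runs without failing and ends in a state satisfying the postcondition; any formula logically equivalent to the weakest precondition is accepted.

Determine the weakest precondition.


Working backward. After the program, the postcondition (2*n + c - 7 <= -5 -> 3*acc + n <= -2) -> (c < -7 -> 2*acc - 8 >= -7) must hold; in canonical form it is (c + 2*n <= 2 -> 3*acc + n <= -2) -> (c < -7 -> 2*acc >= 1).
Before acc := n - acc - 9: (c + 2*n <= 2 -> 4*n <= 3*acc + 25) -> (c < -7 -> 2*n >= 2*acc + 19)
Before acc := acc: (c + 2*n <= 2 -> 4*n <= 3*acc + 25) -> (c < -7 -> 2*n >= 2*acc + 19)
Answer: WP = (c + 2*n <= 2 -> 4*n <= 3*acc + 25) -> (c < -7 -> 2*n >= 2*acc + 19)


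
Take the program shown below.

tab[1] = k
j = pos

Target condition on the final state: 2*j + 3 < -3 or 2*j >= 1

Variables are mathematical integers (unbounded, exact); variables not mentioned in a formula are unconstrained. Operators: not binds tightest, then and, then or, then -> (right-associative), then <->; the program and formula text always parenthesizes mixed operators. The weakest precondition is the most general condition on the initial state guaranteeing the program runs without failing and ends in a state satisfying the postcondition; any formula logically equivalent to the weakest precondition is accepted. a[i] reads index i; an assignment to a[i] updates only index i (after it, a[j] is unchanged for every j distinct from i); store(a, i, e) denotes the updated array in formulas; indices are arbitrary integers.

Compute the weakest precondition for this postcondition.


Working backward. After the program, the postcondition 2*j + 3 < -3 or 2*j >= 1 must hold; in canonical form it is 2*j < -6 or 2*j >= 1.
Before j := pos: 2*pos < -6 or 2*pos >= 1
Before tab[1] := k: 2*pos < -6 or 2*pos >= 1
Answer: WP = 2*pos < -6 or 2*pos >= 1


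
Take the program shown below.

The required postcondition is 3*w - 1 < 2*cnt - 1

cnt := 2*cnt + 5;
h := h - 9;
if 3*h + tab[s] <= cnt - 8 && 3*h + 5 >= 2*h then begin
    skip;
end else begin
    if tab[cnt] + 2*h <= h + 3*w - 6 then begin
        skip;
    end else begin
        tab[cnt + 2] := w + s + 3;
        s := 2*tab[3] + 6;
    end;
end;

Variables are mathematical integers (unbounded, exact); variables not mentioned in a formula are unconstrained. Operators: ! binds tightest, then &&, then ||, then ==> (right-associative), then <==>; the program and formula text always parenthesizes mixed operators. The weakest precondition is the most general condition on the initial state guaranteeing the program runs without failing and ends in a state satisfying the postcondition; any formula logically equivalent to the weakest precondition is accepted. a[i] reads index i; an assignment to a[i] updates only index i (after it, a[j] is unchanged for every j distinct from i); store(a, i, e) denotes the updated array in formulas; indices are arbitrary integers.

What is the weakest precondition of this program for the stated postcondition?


Working backward. After the program, the postcondition 3*w - 1 < 2*cnt - 1 must hold; in canonical form it is 3*w < 2*cnt.
Then branch requires 3*w < 2*cnt; else branch requires (tab[cnt] + h <= 3*w - 6 ==> 3*w < 2*cnt) && ((!(tab[cnt] + h <= 3*w - 6)) ==> 3*w < 2*cnt).
Before the if: ((tab[s] + 3*h <= cnt - 8 && h >= -5) ==> 3*w < 2*cnt) && ((!(tab[s] + 3*h <= cnt - 8 && h >= -5)) ==> ((tab[cnt] + h <= 3*w - 6 ==> 3*w < 2*cnt) && ((!(tab[cnt] + h <= 3*w - 6)) ==> 3*w < 2*cnt)))
Before h := h - 9: ((tab[s] + 3*h <= cnt + 19 && h >= 4) ==> 3*w < 2*cnt) && ((!(tab[s] + 3*h <= cnt + 19 && h >= 4)) ==> ((tab[cnt] + h <= 3*w + 3 ==> 3*w < 2*cnt) && ((!(tab[cnt] + h <= 3*w + 3)) ==> 3*w < 2*cnt)))
Before cnt := 2*cnt + 5: ((tab[s] + 3*h <= 2*cnt + 24 && h >= 4) ==> 3*w < 4*cnt + 10) && ((!(tab[s] + 3*h <= 2*cnt + 24 && h >= 4)) ==> ((tab[2*cnt + 5] + h <= 3*w + 3 ==> 3*w < 4*cnt + 10) && ((!(tab[2*cnt + 5] + h <= 3*w + 3)) ==> 3*w < 4*cnt + 10)))
Answer: WP = ((tab[s] + 3*h <= 2*cnt + 24 && h >= 4) ==> 3*w < 4*cnt + 10) && ((!(tab[s] + 3*h <= 2*cnt + 24 && h >= 4)) ==> ((tab[2*cnt + 5] + h <= 3*w + 3 ==> 3*w < 4*cnt + 10) && ((!(tab[2*cnt + 5] + h <= 3*w + 3)) ==> 3*w < 4*cnt + 10)))


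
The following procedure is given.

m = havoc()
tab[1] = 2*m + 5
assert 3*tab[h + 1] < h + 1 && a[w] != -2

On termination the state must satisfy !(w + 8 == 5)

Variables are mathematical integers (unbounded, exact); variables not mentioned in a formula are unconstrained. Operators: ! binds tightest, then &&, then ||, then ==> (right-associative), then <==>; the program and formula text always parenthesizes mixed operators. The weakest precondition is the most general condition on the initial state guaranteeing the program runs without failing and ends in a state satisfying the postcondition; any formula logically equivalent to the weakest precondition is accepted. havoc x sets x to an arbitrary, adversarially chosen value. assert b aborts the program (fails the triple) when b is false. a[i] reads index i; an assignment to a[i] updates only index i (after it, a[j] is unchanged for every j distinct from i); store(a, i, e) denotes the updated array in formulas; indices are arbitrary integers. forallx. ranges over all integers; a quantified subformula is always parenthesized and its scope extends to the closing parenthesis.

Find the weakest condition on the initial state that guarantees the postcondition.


Working backward. After the program, the postcondition !(w + 8 == 5) must hold; in canonical form it is !(w == -3).
Before assert 3*tab[h + 1] < h + 1 && a[w] != -2: 3*tab[h + 1] < h + 1 && a[w] != -2 && (!(w == -3))
Before tab[1] := 2*m + 5: 3*store(tab, 1, 2*m + 5)[h + 1] < h + 1 && a[w] != -2 && (!(w == -3))
Before havoc m: forall m_1. (3*store(tab, 1, 2*m_1 + 5)[h + 1] < h + 1 && a[w] != -2 && (!(w == -3)))
Answer: WP = forall m_1. (3*store(tab, 1, 2*m_1 + 5)[h + 1] < h + 1 && a[w] != -2 && (!(w == -3)))


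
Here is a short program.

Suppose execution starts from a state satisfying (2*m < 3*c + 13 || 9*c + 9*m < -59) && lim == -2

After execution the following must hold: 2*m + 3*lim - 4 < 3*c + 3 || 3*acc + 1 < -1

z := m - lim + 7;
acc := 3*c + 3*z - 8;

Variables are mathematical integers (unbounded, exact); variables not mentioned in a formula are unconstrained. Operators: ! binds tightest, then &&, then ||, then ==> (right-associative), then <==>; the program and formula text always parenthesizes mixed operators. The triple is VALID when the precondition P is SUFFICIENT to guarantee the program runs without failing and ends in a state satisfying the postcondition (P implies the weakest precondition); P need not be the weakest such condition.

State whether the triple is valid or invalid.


Working backward. After the program, the postcondition 2*m + 3*lim - 4 < 3*c + 3 || 3*acc + 1 < -1 must hold; in canonical form it is 3*lim + 2*m < 3*c + 7 || 3*acc < -2.
Before acc := 3*c + 3*z - 8: 3*lim + 2*m < 3*c + 7 || 9*c + 9*z < 22
Before z := m - lim + 7: 3*lim + 2*m < 3*c + 7 || 9*c + 9*m < 9*lim - 41
The weakest precondition is 3*lim + 2*m < 3*c + 7 || 9*c + 9*m < 9*lim - 41.
Check whether (2*m < 3*c + 13 || 9*c + 9*m < -59) && lim == -2 implies it.
Every state satisfying the precondition satisfies the weakest precondition: the implication holds.
Answer: valid


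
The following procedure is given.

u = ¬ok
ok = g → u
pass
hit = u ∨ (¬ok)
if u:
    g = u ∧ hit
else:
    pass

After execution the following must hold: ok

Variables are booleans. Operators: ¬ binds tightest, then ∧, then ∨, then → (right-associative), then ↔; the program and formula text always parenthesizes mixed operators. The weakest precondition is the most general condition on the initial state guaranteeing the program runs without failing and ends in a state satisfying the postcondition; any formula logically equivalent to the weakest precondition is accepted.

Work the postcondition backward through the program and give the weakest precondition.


Working backward. After the program, ok must hold.
Then branch requires ok; else branch requires ok.
Before the if: (u → ok) ∧ ((¬u) → ok)
Before hit := u ∨ (¬ok): (u → ok) ∧ ((¬u) → ok)
Before skip: (u → ok) ∧ ((¬u) → ok)
Before ok := g → u: (u → (g → u)) ∧ ((¬u) → (g → u))
Before u := ¬ok: ((¬ok) → (g → (¬ok))) ∧ (ok → (g → (¬ok)))
Answer: WP = ((¬ok) → (g → (¬ok))) ∧ (ok → (g → (¬ok)))


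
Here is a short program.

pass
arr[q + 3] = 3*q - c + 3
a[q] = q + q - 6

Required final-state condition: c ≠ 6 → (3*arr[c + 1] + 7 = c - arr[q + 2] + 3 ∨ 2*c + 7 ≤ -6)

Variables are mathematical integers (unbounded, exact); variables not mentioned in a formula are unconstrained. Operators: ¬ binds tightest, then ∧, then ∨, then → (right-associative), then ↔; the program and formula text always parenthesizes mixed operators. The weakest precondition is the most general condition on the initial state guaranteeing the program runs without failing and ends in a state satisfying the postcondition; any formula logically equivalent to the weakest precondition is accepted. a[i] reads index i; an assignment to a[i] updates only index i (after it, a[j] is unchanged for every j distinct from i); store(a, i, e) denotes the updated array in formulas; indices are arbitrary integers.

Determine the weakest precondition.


Working backward. After the program, the postcondition c ≠ 6 → (3*arr[c + 1] + 7 = c - arr[q + 2] + 3 ∨ 2*c + 7 ≤ -6) must hold; in canonical form it is c ≠ 6 → (3*arr[c + 1] + arr[q + 2] = c - 4 ∨ 2*c ≤ -13).
Before a[q] := q + q - 6: c ≠ 6 → (3*arr[c + 1] + arr[q + 2] = c - 4 ∨ 2*c ≤ -13)
Before arr[q + 3] := 3*q - c + 3: c ≠ 6 → (3*store(arr, q + 3, -c + 3*q + 3)[c + 1] + store(arr, q + 3, -c + 3*q + 3)[q + 2] = c - 4 ∨ 2*c ≤ -13)
Before skip: c ≠ 6 → (3*store(arr, q + 3, -c + 3*q + 3)[c + 1] + store(arr, q + 3, -c + 3*q + 3)[q + 2] = c - 4 ∨ 2*c ≤ -13)
Answer: WP = c ≠ 6 → (3*store(arr, q + 3, -c + 3*q + 3)[c + 1] + store(arr, q + 3, -c + 3*q + 3)[q + 2] = c - 4 ∨ 2*c ≤ -13)


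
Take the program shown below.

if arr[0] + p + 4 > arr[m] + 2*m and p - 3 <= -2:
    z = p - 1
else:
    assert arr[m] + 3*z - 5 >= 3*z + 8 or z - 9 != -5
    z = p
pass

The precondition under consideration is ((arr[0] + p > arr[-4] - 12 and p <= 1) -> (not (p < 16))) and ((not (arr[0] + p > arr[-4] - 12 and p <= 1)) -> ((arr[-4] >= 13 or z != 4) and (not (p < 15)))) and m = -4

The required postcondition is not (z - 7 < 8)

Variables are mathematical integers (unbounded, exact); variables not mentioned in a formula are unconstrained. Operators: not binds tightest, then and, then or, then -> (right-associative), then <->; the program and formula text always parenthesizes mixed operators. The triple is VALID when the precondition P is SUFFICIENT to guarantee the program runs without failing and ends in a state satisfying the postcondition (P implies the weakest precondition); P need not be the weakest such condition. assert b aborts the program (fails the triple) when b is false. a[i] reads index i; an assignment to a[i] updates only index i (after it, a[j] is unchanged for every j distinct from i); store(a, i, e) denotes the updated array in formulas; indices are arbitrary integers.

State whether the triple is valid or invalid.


Working backward. After the program, the postcondition not (z - 7 < 8) must hold; in canonical form it is not (z < 15).
Before skip: not (z < 15)
Then branch requires not (p < 16); else branch requires (arr[m] >= 13 or z != 4) and (not (p < 15)).
Before the if: ((arr[0] + p > arr[m] + 2*m - 4 and p <= 1) -> (not (p < 16))) and ((not (arr[0] + p > arr[m] + 2*m - 4 and p <= 1)) -> ((arr[m] >= 13 or z != 4) and (not (p < 15))))
The weakest precondition is ((arr[0] + p > arr[m] + 2*m - 4 and p <= 1) -> (not (p < 16))) and ((not (arr[0] + p > arr[m] + 2*m - 4 and p <= 1)) -> ((arr[m] >= 13 or z != 4) and (not (p < 15)))).
Check whether ((arr[0] + p > arr[-4] - 12 and p <= 1) -> (not (p < 16))) and ((not (arr[0] + p > arr[-4] - 12 and p <= 1)) -> ((arr[-4] >= 13 or z != 4) and (not (p < 15)))) and m = -4 implies it.
Every state satisfying the precondition satisfies the weakest precondition: the implication holds.
Answer: valid


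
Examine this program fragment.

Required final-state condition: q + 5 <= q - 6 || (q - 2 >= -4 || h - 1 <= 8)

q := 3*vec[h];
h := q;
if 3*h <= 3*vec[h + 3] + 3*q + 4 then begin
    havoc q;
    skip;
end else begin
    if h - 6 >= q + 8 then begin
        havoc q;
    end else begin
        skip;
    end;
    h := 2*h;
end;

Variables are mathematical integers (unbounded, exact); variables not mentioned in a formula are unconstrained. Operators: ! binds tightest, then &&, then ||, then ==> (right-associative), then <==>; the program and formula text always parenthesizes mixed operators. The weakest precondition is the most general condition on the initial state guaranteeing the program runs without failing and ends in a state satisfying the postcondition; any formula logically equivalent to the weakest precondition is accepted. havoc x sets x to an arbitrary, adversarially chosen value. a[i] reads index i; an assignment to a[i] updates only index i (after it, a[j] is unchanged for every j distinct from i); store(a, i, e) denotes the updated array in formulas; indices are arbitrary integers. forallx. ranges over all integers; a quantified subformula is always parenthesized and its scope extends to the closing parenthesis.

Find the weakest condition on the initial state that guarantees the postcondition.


Working backward. After the program, the postcondition q + 5 <= q - 6 || (q - 2 >= -4 || h - 1 <= 8) must hold; in canonical form it is q >= -2 || h <= 9.
Then branch requires forall q_1. (q_1 >= -2 || h <= 9); else branch requires (h >= q + 14 ==> (forall q_1. (q_1 >= -2 || 2*h <= 9))) && ((!(h >= q + 14)) ==> (q >= -2 || 2*h <= 9)).
Before the if: (3*h <= 3*vec[h + 3] + 3*q + 4 ==> (forall q_1. (q_1 >= -2 || h <= 9))) && ((!(3*h <= 3*vec[h + 3] + 3*q + 4)) ==> ((h >= q + 14 ==> (forall q_1. (q_1 >= -2 || 2*h <= 9))) && ((!(h >= q + 14)) ==> (q >= -2 || 2*h <= 9))))
Before h := q: (3*vec[q + 3] >= -4 ==> (forall q_1. (q_1 >= -2 || q <= 9))) && ((!(3*vec[q + 3] >= -4)) ==> (q >= -2 || 2*q <= 9))
Before q := 3*vec[h]: (3*vec[3*vec[h] + 3] >= -4 ==> (forall q_1. (q_1 >= -2 || 3*vec[h] <= 9))) && ((!(3*vec[3*vec[h] + 3] >= -4)) ==> (3*vec[h] >= -2 || 6*vec[h] <= 9))
Answer: WP = (3*vec[3*vec[h] + 3] >= -4 ==> (forall q_1. (q_1 >= -2 || 3*vec[h] <= 9))) && ((!(3*vec[3*vec[h] + 3] >= -4)) ==> (3*vec[h] >= -2 || 6*vec[h] <= 9))


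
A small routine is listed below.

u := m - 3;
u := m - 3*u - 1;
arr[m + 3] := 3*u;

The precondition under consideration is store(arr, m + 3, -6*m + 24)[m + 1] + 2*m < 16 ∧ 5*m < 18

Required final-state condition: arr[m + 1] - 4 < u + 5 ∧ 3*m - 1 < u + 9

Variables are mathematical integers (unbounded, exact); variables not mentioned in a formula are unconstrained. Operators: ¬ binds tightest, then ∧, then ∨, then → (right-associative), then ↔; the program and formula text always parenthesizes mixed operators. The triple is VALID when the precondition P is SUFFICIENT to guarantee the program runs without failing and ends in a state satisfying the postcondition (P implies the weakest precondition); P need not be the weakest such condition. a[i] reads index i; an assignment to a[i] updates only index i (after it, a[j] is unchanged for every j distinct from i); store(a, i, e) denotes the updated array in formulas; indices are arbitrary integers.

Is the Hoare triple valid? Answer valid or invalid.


Working backward. After the program, the postcondition arr[m + 1] - 4 < u + 5 ∧ 3*m - 1 < u + 9 must hold; in canonical form it is arr[m + 1] < u + 9 ∧ 3*m < u + 10.
Before arr[m + 3] := 3*u: store(arr, m + 3, 3*u)[m + 1] < u + 9 ∧ 3*m < u + 10
Before u := m - 3*u - 1: store(arr, m + 3, 3*m - 9*u - 3)[m + 1] + 3*u < m + 8 ∧ 2*m + 3*u < 9
Before u := m - 3: store(arr, m + 3, -6*m + 24)[m + 1] + 2*m < 17 ∧ 5*m < 18
The weakest precondition is store(arr, m + 3, -6*m + 24)[m + 1] + 2*m < 17 ∧ 5*m < 18.
Check whether store(arr, m + 3, -6*m + 24)[m + 1] + 2*m < 16 ∧ 5*m < 18 implies it.
Every state satisfying the precondition satisfies the weakest precondition: the implication holds.
Answer: valid


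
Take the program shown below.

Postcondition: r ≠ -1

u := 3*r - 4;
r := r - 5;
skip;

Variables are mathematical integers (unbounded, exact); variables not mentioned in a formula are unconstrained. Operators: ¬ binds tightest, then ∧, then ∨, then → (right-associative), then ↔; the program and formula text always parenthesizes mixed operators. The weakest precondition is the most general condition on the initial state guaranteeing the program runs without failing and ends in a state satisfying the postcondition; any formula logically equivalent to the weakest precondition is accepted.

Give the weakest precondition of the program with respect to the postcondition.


Working backward. After the program, r ≠ -1 must hold.
Before skip: r ≠ -1
Before r := r - 5: r ≠ 4
Before u := 3*r - 4: r ≠ 4
Answer: WP = r ≠ 4


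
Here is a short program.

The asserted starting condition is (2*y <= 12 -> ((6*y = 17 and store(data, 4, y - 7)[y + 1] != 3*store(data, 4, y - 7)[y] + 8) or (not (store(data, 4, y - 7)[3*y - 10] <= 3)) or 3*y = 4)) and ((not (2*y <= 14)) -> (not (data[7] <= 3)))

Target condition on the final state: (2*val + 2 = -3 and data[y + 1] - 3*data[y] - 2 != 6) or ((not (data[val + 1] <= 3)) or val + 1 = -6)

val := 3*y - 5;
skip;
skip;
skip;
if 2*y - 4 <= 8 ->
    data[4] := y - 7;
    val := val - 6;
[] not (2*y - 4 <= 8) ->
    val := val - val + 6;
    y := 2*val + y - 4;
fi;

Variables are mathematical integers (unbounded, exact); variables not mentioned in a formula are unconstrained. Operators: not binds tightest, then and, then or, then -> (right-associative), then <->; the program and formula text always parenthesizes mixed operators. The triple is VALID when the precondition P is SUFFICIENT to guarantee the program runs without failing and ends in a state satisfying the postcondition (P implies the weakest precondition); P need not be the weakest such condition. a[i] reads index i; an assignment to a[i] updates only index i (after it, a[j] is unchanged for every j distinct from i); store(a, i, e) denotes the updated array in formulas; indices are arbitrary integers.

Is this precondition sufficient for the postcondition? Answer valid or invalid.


Working backward. After the program, the postcondition (2*val + 2 = -3 and data[y + 1] - 3*data[y] - 2 != 6) or ((not (data[val + 1] <= 3)) or val + 1 = -6) must hold; in canonical form it is (2*val = -5 and data[y + 1] != 3*data[y] + 8) or (not (data[val + 1] <= 3)) or val = -7.
Then branch requires (2*val = 7 and store(data, 4, y - 7)[y + 1] != 3*store(data, 4, y - 7)[y] + 8) or (not (store(data, 4, y - 7)[val - 5] <= 3)) or val = -1; else branch requires not (data[7] <= 3).
Before the if: (2*y <= 12 -> ((2*val = 7 and store(data, 4, y - 7)[y + 1] != 3*store(data, 4, y - 7)[y] + 8) or (not (store(data, 4, y - 7)[val - 5] <= 3)) or val = -1)) and ((not (2*y <= 12)) -> (not (data[7] <= 3)))
Before skip: (2*y <= 12 -> ((2*val = 7 and store(data, 4, y - 7)[y + 1] != 3*store(data, 4, y - 7)[y] + 8) or (not (store(data, 4, y - 7)[val - 5] <= 3)) or val = -1)) and ((not (2*y <= 12)) -> (not (data[7] <= 3)))
Before skip: (2*y <= 12 -> ((2*val = 7 and store(data, 4, y - 7)[y + 1] != 3*store(data, 4, y - 7)[y] + 8) or (not (store(data, 4, y - 7)[val - 5] <= 3)) or val = -1)) and ((not (2*y <= 12)) -> (not (data[7] <= 3)))
Before skip: (2*y <= 12 -> ((2*val = 7 and store(data, 4, y - 7)[y + 1] != 3*store(data, 4, y - 7)[y] + 8) or (not (store(data, 4, y - 7)[val - 5] <= 3)) or val = -1)) and ((not (2*y <= 12)) -> (not (data[7] <= 3)))
Before val := 3*y - 5: (2*y <= 12 -> ((6*y = 17 and store(data, 4, y - 7)[y + 1] != 3*store(data, 4, y - 7)[y] + 8) or (not (store(data, 4, y - 7)[3*y - 10] <= 3)) or 3*y = 4)) and ((not (2*y <= 12)) -> (not (data[7] <= 3)))
The weakest precondition is (2*y <= 12 -> ((6*y = 17 and store(data, 4, y - 7)[y + 1] != 3*store(data, 4, y - 7)[y] + 8) or (not (store(data, 4, y - 7)[3*y - 10] <= 3)) or 3*y = 4)) and ((not (2*y <= 12)) -> (not (data[7] <= 3))).
Check whether (2*y <= 12 -> ((6*y = 17 and store(data, 4, y - 7)[y + 1] != 3*store(data, 4, y - 7)[y] + 8) or (not (store(data, 4, y - 7)[3*y - 10] <= 3)) or 3*y = 4)) and ((not (2*y <= 14)) -> (not (data[7] <= 3))) implies it.
Countermodel: at the initial state data = {[4] = 3, [7] = 3, [8] = 3, [11] = 3, elsewhere 3}, y = 7, the precondition holds but the weakest precondition fails.
Answer: invalid


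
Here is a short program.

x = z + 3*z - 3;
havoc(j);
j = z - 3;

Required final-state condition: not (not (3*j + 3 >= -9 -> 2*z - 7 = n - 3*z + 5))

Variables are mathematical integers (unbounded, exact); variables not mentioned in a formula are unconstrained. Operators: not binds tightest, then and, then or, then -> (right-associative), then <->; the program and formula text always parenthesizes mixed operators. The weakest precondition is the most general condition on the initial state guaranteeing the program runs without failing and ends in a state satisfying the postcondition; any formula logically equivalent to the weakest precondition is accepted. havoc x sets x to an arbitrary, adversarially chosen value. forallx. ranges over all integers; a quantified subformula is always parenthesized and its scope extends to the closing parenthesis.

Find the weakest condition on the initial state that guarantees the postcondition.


Working backward. After the program, the postcondition not (not (3*j + 3 >= -9 -> 2*z - 7 = n - 3*z + 5)) must hold; in canonical form it is 3*j >= -12 -> 5*z = n + 12.
Before j := z - 3: 3*z >= -3 -> 5*z = n + 12
Before havoc j: 3*z >= -3 -> 5*z = n + 12
Before x := z + 3*z - 3: 3*z >= -3 -> 5*z = n + 12
Answer: WP = 3*z >= -3 -> 5*z = n + 12


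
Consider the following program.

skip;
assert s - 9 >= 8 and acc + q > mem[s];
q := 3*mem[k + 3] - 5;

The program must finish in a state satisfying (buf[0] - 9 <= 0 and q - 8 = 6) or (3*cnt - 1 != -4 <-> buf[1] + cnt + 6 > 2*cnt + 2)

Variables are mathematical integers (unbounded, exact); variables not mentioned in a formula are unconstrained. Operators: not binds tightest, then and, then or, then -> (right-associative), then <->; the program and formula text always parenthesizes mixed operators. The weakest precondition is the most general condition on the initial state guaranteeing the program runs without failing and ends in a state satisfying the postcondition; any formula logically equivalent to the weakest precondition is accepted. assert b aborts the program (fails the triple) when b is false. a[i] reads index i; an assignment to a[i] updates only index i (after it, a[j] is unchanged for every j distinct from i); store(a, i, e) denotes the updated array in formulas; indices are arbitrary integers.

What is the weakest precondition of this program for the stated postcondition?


Working backward. After the program, the postcondition (buf[0] - 9 <= 0 and q - 8 = 6) or (3*cnt - 1 != -4 <-> buf[1] + cnt + 6 > 2*cnt + 2) must hold; in canonical form it is (buf[0] <= 9 and q = 14) or (3*cnt != -3 <-> buf[1] > cnt - 4).
Before q := 3*mem[k + 3] - 5: (buf[0] <= 9 and 3*mem[k + 3] = 19) or (3*cnt != -3 <-> buf[1] > cnt - 4)
Before assert s - 9 >= 8 and acc + q > mem[s]: s >= 17 and acc + q > mem[s] and ((buf[0] <= 9 and 3*mem[k + 3] = 19) or (3*cnt != -3 <-> buf[1] > cnt - 4))
Before skip: s >= 17 and acc + q > mem[s] and ((buf[0] <= 9 and 3*mem[k + 3] = 19) or (3*cnt != -3 <-> buf[1] > cnt - 4))
Answer: WP = s >= 17 and acc + q > mem[s] and ((buf[0] <= 9 and 3*mem[k + 3] = 19) or (3*cnt != -3 <-> buf[1] > cnt - 4))


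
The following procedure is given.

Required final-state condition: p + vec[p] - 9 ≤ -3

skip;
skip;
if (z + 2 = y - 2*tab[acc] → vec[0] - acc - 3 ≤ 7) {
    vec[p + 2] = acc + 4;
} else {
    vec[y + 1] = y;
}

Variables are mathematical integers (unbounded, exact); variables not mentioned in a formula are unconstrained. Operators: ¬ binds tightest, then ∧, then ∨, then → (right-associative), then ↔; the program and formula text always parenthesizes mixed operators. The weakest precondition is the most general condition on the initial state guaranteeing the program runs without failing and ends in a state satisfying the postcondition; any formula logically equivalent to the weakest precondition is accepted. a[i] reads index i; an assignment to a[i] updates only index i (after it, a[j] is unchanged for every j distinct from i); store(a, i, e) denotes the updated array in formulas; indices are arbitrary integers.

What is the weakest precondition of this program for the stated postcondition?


Working backward. After the program, the postcondition p + vec[p] - 9 ≤ -3 must hold; in canonical form it is vec[p] + p ≤ 6.
Then branch requires store(vec, p + 2, acc + 4)[p] + p ≤ 6; else branch requires store(vec, y + 1, y)[p] + p ≤ 6.
Before the if: ((2*tab[acc] + z = y - 2 → vec[0] ≤ acc + 10) → store(vec, p + 2, acc + 4)[p] + p ≤ 6) ∧ ((¬(2*tab[acc] + z = y - 2 → vec[0] ≤ acc + 10)) → store(vec, y + 1, y)[p] + p ≤ 6)
Before skip: ((2*tab[acc] + z = y - 2 → vec[0] ≤ acc + 10) → store(vec, p + 2, acc + 4)[p] + p ≤ 6) ∧ ((¬(2*tab[acc] + z = y - 2 → vec[0] ≤ acc + 10)) → store(vec, y + 1, y)[p] + p ≤ 6)
Before skip: ((2*tab[acc] + z = y - 2 → vec[0] ≤ acc + 10) → store(vec, p + 2, acc + 4)[p] + p ≤ 6) ∧ ((¬(2*tab[acc] + z = y - 2 → vec[0] ≤ acc + 10)) → store(vec, y + 1, y)[p] + p ≤ 6)
Answer: WP = ((2*tab[acc] + z = y - 2 → vec[0] ≤ acc + 10) → store(vec, p + 2, acc + 4)[p] + p ≤ 6) ∧ ((¬(2*tab[acc] + z = y - 2 → vec[0] ≤ acc + 10)) → store(vec, y + 1, y)[p] + p ≤ 6)


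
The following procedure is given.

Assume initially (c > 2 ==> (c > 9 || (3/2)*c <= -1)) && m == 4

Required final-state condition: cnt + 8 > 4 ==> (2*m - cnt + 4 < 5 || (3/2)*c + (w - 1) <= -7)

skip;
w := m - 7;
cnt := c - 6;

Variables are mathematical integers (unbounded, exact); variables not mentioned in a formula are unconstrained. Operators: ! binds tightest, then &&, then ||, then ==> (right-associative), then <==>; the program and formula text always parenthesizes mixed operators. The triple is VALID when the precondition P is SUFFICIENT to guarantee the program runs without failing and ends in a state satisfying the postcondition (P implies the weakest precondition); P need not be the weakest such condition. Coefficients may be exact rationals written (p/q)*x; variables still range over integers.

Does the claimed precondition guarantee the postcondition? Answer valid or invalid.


Working backward. After the program, the postcondition cnt + 8 > 4 ==> (2*m - cnt + 4 < 5 || (3/2)*c + (w - 1) <= -7) must hold; in canonical form it is cnt > -4 ==> (2*m < cnt + 1 || (3/2)*c + w <= -6).
Before cnt := c - 6: c > 2 ==> (2*m < c - 5 || (3/2)*c + w <= -6)
Before w := m - 7: c > 2 ==> (2*m < c - 5 || (3/2)*c + m <= 1)
Before skip: c > 2 ==> (2*m < c - 5 || (3/2)*c + m <= 1)
The weakest precondition is c > 2 ==> (2*m < c - 5 || (3/2)*c + m <= 1).
Check whether (c > 2 ==> (c > 9 || (3/2)*c <= -1)) && m == 4 implies it.
Countermodel: at the initial state c = 10, m = 4, the precondition holds but the weakest precondition fails.
Answer: invalid


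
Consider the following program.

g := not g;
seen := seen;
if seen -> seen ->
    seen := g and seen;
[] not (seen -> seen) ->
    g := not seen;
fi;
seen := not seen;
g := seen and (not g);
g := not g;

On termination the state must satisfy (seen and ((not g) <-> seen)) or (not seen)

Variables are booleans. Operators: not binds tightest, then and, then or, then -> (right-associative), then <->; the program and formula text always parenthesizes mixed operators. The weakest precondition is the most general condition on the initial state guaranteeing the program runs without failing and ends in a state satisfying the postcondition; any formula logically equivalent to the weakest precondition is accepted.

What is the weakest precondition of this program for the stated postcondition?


Working backward. After the program, (seen and ((not g) <-> seen)) or (not seen) must hold.
Before g := not g: (seen and (g <-> seen)) or (not seen)
Before g := seen and (not g): (seen and ((seen and (not g)) <-> seen)) or (not seen)
Before seen := not seen: ((not seen) and (((not seen) and (not g)) <-> (not seen))) or seen
Then branch requires ((not (g and seen)) and (((not (g and seen)) and (not g)) <-> (not (g and seen)))) or (g and seen); else branch requires seen.
Before the if: ((not (g and seen)) and (((not (g and seen)) and (not g)) <-> (not (g and seen)))) or (g and seen)
Before seen := seen: ((not (g and seen)) and (((not (g and seen)) and (not g)) <-> (not (g and seen)))) or (g and seen)
Before g := not g: ((not ((not g) and seen)) and (((not ((not g) and seen)) and g) <-> (not ((not g) and seen)))) or ((not g) and seen)
Answer: WP = ((not ((not g) and seen)) and (((not ((not g) and seen)) and g) <-> (not ((not g) and seen)))) or ((not g) and seen)
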